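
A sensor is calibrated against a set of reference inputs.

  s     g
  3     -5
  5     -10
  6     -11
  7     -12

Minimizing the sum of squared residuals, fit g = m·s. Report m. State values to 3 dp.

The normal equations are: 119·m = -215.
m = (-215)/119 = -1.80672.

m = -1.807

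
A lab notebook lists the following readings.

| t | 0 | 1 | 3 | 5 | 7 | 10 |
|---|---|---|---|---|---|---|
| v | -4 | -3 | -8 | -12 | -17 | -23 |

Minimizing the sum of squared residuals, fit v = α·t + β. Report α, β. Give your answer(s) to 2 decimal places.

The normal equations are: 184·α + 26·β = -436;  26·α + 6·β = -67.
Eliminating β: 6·(row 1) − 26·(row 2) gives 428·α = 6·(-436) − 26·(-67) = -874, so α = -437/214.
Then β = ((-67) − 26·(-437/214))/6 = -248/107.

α = -2.04, β = -2.32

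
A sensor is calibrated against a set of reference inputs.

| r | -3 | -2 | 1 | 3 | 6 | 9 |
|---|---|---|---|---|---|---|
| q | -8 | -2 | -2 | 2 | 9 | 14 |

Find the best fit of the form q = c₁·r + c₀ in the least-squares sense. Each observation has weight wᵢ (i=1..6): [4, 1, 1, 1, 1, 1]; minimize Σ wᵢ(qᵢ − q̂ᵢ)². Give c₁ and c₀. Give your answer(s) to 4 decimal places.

Entries of AᵀWA: Σwᵢ·r·r = 167, Σwᵢ·r = 5, Σwᵢ·1 = 9.
And Σwᵢ·r·q = 284, Σwᵢ·q = -11.
So AᵀWA·[c₁, c₀]ᵀ = AᵀWq: [[167, 5]; [5, 9]]·[c₁, c₀]ᵀ = [284, -11]ᵀ.
det = 167·9 − 5² = 1478.
c₁ = (284·9 − 5·(-11))/1478 = 2611/1478; c₀ = (167·(-11) − 5·284)/1478 = -3257/1478.

c₁ = 1.7666, c₀ = -2.2037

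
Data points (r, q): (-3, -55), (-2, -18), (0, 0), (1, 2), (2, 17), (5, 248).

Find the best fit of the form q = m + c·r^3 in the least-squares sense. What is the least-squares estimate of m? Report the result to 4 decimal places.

m = -0.5189

From the data, Σ1 = 6, Σr^3 = 99, Σr^3·r^3 = 16483.
For Aᵀq: Σq = 194, Σr^3·q = 32767.
Δ = 6·16483 − 99² = 89097.
m = (194·16483 − 99·32767)/89097 = -46231/89097; c = (6·32767 − 99·194)/89097 = 59132/29699.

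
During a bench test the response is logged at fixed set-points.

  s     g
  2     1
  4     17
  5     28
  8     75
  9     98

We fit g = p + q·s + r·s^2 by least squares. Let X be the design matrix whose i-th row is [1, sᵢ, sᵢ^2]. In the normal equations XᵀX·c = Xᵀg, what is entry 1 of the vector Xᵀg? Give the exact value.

219

Entry 1 ↔ basis 1, so (Xᵀg)_{1} = Σᵢ gᵢ = (1)·(1) + (1)·(17) + (1)·(28) + (1)·(75) + (1)·(98) = 219.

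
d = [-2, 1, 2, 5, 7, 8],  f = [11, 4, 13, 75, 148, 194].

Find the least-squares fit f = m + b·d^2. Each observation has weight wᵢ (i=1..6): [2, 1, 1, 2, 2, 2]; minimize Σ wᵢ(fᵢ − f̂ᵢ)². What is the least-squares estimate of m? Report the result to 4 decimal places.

Compute the Gram sums: Σwᵢ·1 = 10, Σwᵢ·d^2 = 289, Σwᵢ·d^2·d^2 = 14293.
And Σwᵢ·f = 873, Σwᵢ·d^2·f = 43230.
AᵀWA·[m, b]ᵀ = AᵀWf becomes [[10, 289]; [289, 14293]]·[m, b]ᵀ = [873, 43230]ᵀ.
det = 10·14293 − 289² = 59409.
m = (873·14293 − 289·43230)/59409 = -5227/19803; b = (10·43230 − 289·873)/59409 = 60001/19803.

m = -0.2639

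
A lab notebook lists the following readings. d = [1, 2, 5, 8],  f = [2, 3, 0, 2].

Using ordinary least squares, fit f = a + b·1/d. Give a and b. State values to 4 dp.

XᵀX·[a, b]ᵀ = Xᵀf reads: 4·a + (73/40)·b = 7;  (73/40)·a + (2089/1600)·b = 15/4.
(Σ1 = 4, Σ1/d = 73/40, Σ1/d·1/d = 2089/1600, Σf = 7, Σ1/d·f = 15/4.)
Eliminating b: (2089/1600)·(row 1) − (73/40)·(row 2) gives (3027/1600)·a = (2089/1600)·7 − (73/40)·(15/4) = 3673/1600, so a = 3673/3027.
Then b = ((15/4) − (73/40)·(3673/3027))/(2089/1600) = 3560/3027.

a = 1.2134, b = 1.1761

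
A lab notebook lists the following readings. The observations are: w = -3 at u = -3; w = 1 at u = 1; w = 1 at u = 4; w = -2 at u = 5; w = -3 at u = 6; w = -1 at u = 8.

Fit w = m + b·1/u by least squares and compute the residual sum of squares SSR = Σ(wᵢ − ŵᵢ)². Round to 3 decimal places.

SSR = 7.955

AᵀA·[m, b]ᵀ = Aᵀw reads: 6·m + (169/120)·b = -7;  (169/120)·m + (18101/14400)·b = 49/40.
Δ = 6·(18101/14400) − (169/120)² = 16009/2880.
m = ((-7)·(18101/14400) − (169/120)·(49/40))/(16009/2880) = -4330/2287; b = (6·(49/40) − (169/120)·(-7))/(16009/2880) = 7080/2287.
Residuals: -171/2287, -463/2287, 4847/2287, -1660/2287, -3711/2287, 1158/2287; SSR = 18192/2287.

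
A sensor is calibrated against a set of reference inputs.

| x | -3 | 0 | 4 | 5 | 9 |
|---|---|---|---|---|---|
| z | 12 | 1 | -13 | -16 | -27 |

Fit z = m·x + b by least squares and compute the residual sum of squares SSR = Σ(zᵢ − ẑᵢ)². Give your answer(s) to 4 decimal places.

SSR = 4.5023

Compute the Gram sums: Σx·x = 131, Σx = 15, Σ1 = 5.
Moment sums: Σx·z = -411, Σz = -43.
Normal equations: [[131, 15]; [15, 5]]·[m, b]ᵀ = [-411, -43]ᵀ.
Determinant 131·5 − 15² = 430.
m = ((-411)·5 − 15·(-43))/430 = -141/43; b = (131·(-43) − 15·(-411))/430 = 266/215.
Residuals: 199/215, -51/215, -241/215, -181/215, 274/215; SSR = 968/215.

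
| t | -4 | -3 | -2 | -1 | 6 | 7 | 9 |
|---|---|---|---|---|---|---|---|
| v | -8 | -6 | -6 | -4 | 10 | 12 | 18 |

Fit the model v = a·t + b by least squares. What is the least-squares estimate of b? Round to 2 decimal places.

From the data, Σt·t = 196, Σt = 12, Σ1 = 7.
For Mᵀv: Σt·v = 372, Σv = 16.
Normal equations: [[196, 12]; [12, 7]]·[a, b]ᵀ = [372, 16]ᵀ.
Determinant 196·7 − 12² = 1228.
a = (372·7 − 12·16)/1228 = 603/307; b = (196·16 − 12·372)/1228 = -332/307.

b = -1.08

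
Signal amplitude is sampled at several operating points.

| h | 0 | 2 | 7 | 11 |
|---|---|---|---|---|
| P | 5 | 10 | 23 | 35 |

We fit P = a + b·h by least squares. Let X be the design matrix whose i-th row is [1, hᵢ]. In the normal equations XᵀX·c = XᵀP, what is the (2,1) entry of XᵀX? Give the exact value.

20

Row 2 ↔ basis h, column 1 ↔ basis 1, so (XᵀX)_{2,1} = Σᵢ h = (0)·(1) + (2)·(1) + (7)·(1) + (11)·(1) = 20.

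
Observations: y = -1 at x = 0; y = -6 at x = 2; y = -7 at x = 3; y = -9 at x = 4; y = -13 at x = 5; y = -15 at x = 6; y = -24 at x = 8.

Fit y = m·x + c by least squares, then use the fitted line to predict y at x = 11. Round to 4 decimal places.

ŷ = -30.0476

The normal equations are: 154·m + 28·c = -416;  28·m + 7·c = -75.
Δ = 154·7 − 28² = 294.
m = ((-416)·7 − 28·(-75))/294 = -58/21; c = (154·(-75) − 28·(-416))/294 = 1/3.
At x = 11: ŷ = (-58/21)·(11) + (1/3)·(1) = -631/21.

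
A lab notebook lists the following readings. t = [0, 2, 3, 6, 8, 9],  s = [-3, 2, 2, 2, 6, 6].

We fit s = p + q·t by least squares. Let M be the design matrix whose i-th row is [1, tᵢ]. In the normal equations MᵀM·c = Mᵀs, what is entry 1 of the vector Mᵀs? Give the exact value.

15

Entry 1 ↔ basis 1, so (Mᵀs)_{1} = Σᵢ sᵢ = (1)·(-3) + (1)·(2) + (1)·(2) + (1)·(2) + (1)·(6) + (1)·(6) = 15.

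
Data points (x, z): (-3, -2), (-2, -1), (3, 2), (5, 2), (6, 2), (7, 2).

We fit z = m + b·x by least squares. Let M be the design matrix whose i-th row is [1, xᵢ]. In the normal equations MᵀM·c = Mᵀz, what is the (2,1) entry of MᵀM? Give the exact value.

Row 2 ↔ basis x, column 1 ↔ basis 1, so (MᵀM)_{2,1} = Σᵢ x = (-3)·(1) + (-2)·(1) + (3)·(1) + (5)·(1) + (6)·(1) + (7)·(1) = 16.

16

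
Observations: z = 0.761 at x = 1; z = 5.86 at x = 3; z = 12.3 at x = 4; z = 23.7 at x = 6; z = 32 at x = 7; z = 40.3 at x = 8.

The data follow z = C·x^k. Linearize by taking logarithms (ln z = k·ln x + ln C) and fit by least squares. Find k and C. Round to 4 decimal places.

k = 1.9215, C = 0.7633

Linearized form: ln z = k·ln x + ln C. From the 6 transformed points,
Σln x = 8.3020, Σ(ln x)² = 14.4498, Σln z = 14.3322, Σln x·ln z = 25.5237.
Equations: 14.4498·k + 8.3020·ln C = 25.5237;  8.3020·k + 6·ln C = 14.3322.
Solving (det = 17.7753): k = 1.92154, ln C = -0.27008, so C = exp(-0.27008) = 0.76332.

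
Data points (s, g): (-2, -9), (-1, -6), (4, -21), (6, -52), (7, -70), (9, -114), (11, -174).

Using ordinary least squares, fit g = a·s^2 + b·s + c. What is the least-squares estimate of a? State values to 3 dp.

a = -1.498

The normal system AᵀA·[a, b, c]ᵀ = Aᵀg is [[25172, 2674, 308]; [2674, 308, 34]; [308, 34, 7]]·[a, b, c]ᵀ = [-35968, -3802, -446]ᵀ.
Inverting the 3×3 Gram matrix, [a, b, c]ᵀ = [-713975/476553, 61558/68079, -49586/22693]ᵀ.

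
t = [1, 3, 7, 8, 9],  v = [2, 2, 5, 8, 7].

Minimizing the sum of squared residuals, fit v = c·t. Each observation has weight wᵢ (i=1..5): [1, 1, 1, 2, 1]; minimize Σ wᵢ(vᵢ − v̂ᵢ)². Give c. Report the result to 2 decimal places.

c = 0.87

The normal system MᵀWM·[c]ᵀ = MᵀWv is [[268]]·[c]ᵀ = [234]ᵀ.
Hence c = 234 / 268 ≈ 0.873134.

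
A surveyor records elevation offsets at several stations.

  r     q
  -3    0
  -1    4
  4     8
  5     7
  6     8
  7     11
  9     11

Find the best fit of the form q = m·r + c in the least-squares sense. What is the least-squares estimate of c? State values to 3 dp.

Entries of XᵀX: Σr·r = 217, Σr = 27, Σ1 = 7.
Right-hand side: Σr·q = 287, Σq = 49.
XᵀX·[m, c]ᵀ = Xᵀq becomes [[217, 27]; [27, 7]]·[m, c]ᵀ = [287, 49]ᵀ.
Eliminating c: 7·(row 1) − 27·(row 2) gives 790·m = 7·287 − 27·49 = 686, so m = 343/395.
Then c = (49 − 27·(343/395))/7 = 1442/395.

c = 3.651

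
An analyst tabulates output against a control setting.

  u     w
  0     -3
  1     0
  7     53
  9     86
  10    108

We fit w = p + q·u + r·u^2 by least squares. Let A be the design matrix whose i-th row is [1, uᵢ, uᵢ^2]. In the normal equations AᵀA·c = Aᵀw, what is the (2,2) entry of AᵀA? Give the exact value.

231

Row 2 ↔ basis u, column 2 ↔ basis u, so (AᵀA)_{2,2} = Σᵢ (u)·(u) = (0)·(0) + (1)·(1) + (7)·(7) + (9)·(9) + (10)·(10) = 231.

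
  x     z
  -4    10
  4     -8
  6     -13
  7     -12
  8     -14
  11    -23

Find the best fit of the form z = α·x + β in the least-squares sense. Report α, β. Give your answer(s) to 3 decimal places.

α = -2.124, β = 1.330

The normal system MᵀM·[α, β]ᵀ = Mᵀz is [[302, 32]; [32, 6]]·[α, β]ᵀ = [-599, -60]ᵀ.
det = 302·6 − 32² = 788.
α = ((-599)·6 − 32·(-60))/788 = -837/394; β = (302·(-60) − 32·(-599))/788 = 262/197.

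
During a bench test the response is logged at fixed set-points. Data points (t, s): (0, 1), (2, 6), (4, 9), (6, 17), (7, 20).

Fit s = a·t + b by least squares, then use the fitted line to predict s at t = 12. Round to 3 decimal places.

ŝ = 32.750

Normal-equation sums: Σt·t = 105, Σt = 19, Σ1 = 5.
Right-hand side: Σt·s = 290, Σs = 53.
AᵀA·[a, b]ᵀ = Aᵀs becomes [[105, 19]; [19, 5]]·[a, b]ᵀ = [290, 53]ᵀ.
det = 105·5 − 19² = 164.
a = (290·5 − 19·53)/164 = 443/164; b = (105·53 − 19·290)/164 = 55/164.
At t = 12: ŝ = (443/164)·(12) + (55/164)·(1) = 131/4.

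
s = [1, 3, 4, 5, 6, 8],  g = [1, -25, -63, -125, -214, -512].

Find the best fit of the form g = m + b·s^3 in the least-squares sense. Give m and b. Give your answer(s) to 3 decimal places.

From the data, Σ1 = 6, Σs^3 = 945, Σs^3·s^3 = 329251.
For Xᵀg: Σg = -938, Σs^3·g = -328699.
Normal equations: [[6, 945]; [945, 329251]]·[m, b]ᵀ = [-938, -328699]ᵀ.
Eliminating b: 329251·(row 1) − 945·(row 2) gives 1082481·m = 329251·(-938) − 945·(-328699) = 1783117, so m = 1783117/1082481.
Then b = ((-328699) − 945·(1783117/1082481))/329251 = -361928/360827.

m = 1.647, b = -1.003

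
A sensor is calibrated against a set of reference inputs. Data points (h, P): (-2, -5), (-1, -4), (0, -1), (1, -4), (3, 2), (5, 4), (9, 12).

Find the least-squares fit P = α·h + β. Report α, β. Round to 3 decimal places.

α = 1.524, β = -2.695

The normal system MᵀM·[α, β]ᵀ = MᵀP is [[121, 15]; [15, 7]]·[α, β]ᵀ = [144, 4]ᵀ.
Eliminating β: 7·(row 1) − 15·(row 2) gives 622·α = 7·144 − 15·4 = 948, so α = 474/311.
Then β = (4 − 15·(474/311))/7 = -838/311.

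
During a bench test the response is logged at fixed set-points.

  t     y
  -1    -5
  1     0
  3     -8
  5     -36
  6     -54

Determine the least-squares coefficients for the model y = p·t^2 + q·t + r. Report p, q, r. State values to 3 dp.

The normal equations are: 2004·p + 368·q + 72·r = -2921;  368·p + 72·q + 14·r = -523;  72·p + 14·q + 5·r = -103.
Inverting the 3×3 Gram matrix, [p, q, r]ᵀ = [-781/388, 1187/388, -35/194]ᵀ.

p = -2.013, q = 3.059, r = -0.180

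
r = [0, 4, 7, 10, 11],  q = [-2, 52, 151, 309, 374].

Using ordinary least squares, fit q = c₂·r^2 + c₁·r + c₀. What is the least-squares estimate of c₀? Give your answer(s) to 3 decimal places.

c₀ = -1.540

Forming MᵀM = [[27298, 2738, 286]; [2738, 286, 32]; [286, 32, 5]] and Mᵀq = [84385, 8469, 884]ᵀ gives MᵀM·[c₂, c₁, c₀]ᵀ = Mᵀq.
Solving the 3×3 system (Gaussian elimination) gives c₂ = 243217/80616, c₁ = 72661/80616, c₀ = -20689/13436.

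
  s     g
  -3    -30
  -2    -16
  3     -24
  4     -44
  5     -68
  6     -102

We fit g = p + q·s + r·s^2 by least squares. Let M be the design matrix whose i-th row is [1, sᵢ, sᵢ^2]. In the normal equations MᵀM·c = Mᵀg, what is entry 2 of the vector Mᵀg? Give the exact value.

-1078

Entry 2 ↔ basis s, so (Mᵀg)_{2} = Σᵢ (s)·gᵢ = (-3)·(-30) + (-2)·(-16) + (3)·(-24) + (4)·(-44) + (5)·(-68) + (6)·(-102) = -1078.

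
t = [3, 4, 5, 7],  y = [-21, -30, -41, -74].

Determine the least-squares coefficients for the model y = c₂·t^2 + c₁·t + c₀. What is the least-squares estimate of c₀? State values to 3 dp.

Sums needed: Σt^2·t^2 = 3363, Σt^2·t = 559, Σt^2 = 99, Σt·t = 99, Σt = 19, Σ1 = 4.
And Σt^2·y = -5320, Σt·y = -906, Σy = -166.
Normal equations: [[3363, 559, 99]; [559, 99, 19]; [99, 19, 4]]·[c₂, c₁, c₀]ᵀ = [-5320, -906, -166]ᵀ.
Inverting the 3×3 Gram matrix, [c₂, c₁, c₀]ᵀ = [-69/44, 109/44, -159/11]ᵀ.

c₀ = -14.455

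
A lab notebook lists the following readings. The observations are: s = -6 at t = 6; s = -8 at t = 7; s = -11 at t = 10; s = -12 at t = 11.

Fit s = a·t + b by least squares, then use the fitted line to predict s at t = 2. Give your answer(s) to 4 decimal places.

ŝ = -1.7941

Normal-equation sums: Σt·t = 306, Σt = 34, Σ1 = 4.
Moment sums: Σt·s = -334, Σs = -37.
Eliminating b: 4·(row 1) − 34·(row 2) gives 68·a = 4·(-334) − 34·(-37) = -78, so a = -39/34.
Then b = ((-37) − 34·(-39/34))/4 = 1/2.
At t = 2: ŝ = (-39/34)·(2) + (1/2)·(1) = -61/34.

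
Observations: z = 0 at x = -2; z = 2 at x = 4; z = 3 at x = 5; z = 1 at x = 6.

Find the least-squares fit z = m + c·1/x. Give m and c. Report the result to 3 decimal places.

m = 1.416, c = 2.897

Sums needed: Σ1 = 4, Σ1/x = 7/60, Σ1/x·1/x = 1369/3600.
And Σz = 6, Σ1/x·z = 19/15.
Normal equations: [[4, 7/60]; [7/60, 1369/3600]]·[m, c]ᵀ = [6, 19/15]ᵀ.
Determinant 4·(1369/3600) − (7/60)² = 603/400.
m = (6·(1369/3600) − (7/60)·(19/15))/(603/400) = 7682/5427; c = (4·(19/15) − (7/60)·6)/(603/400) = 5240/1809.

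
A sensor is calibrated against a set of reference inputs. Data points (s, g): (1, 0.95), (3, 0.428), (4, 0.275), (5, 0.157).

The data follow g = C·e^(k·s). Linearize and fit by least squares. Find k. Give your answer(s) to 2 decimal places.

k = -0.44

Taking logs, ln g = k·s + ln C, so regress ln g on s.
XᵀX = [[51.0000, 13.0000]; [13.0000, 4]], rhs = [-17.0187, -4.0424]ᵀ  (here Σs = 13.0000, Σ(s)² = 51.0000, Σln g = -4.0424, Σs·ln g = -17.0187).
Δ = 51.0000·4 − (13.0000)² = 35.0000; k = (-17.0187·4 − 13.0000·-4.0424)/35.0000 = -0.44352, ln C = (51.0000·-4.0424 − 13.0000·-17.0187)/35.0000 = 0.43084.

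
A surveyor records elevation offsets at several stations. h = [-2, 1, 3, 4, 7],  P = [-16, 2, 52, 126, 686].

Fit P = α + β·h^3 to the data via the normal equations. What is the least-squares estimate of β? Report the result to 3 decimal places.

β = 2.002

With design matrix X, XᵀX = [[5, 427]; [427, 122539]] and XᵀP = [850, 244896]ᵀ.
Determinant 5·122539 − 427² = 430366.
α = (850·122539 − 427·244896)/430366 = -206221/215183; β = (5·244896 − 427·850)/430366 = 430765/215183.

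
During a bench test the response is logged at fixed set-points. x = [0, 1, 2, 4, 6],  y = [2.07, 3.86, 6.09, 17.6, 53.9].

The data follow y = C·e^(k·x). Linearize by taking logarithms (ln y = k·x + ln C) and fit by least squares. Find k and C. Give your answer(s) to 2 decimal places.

Linearized form: ln y = k·x + ln C. From the 5 transformed points,
Σx = 13.0000, Σ(x)² = 57.0000, Σln y = 10.7399, Σx·ln y = 40.3583.
Normal system: [[57.0000, 13.0000]; [13.0000, 5]]·[k, ln C]ᵀ = [40.3583, 10.7399]ᵀ.
Slope k = (n·Σx·ln y − Σx·Σln y)/(n·Σ(x)² − (Σx)²) = (5·40.3583 − 13.0000·10.7399)/116.0000 = 0.53597; ln C = (Σln y − k·Σx)/n = 0.75444, so C = exp(0.75444) = 2.12643.

k = 0.54, C = 2.13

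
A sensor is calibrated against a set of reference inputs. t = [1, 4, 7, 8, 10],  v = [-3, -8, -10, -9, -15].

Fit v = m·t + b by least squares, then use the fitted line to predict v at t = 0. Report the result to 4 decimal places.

v̂ = -2.1600

From the data, Σt·t = 230, Σt = 30, Σ1 = 5.
And Σt·v = -327, Σv = -45.
Determinant 230·5 − 30² = 250.
m = ((-327)·5 − 30·(-45))/250 = -57/50; b = (230·(-45) − 30·(-327))/250 = -54/25.
At t = 0: v̂ = (-57/50)·(0) + (-54/25)·(1) = -54/25.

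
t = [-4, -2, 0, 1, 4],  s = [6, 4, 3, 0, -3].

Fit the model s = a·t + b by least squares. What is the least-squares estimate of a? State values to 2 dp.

a = -1.14

XᵀX·[a, b]ᵀ = Xᵀs reads: 37·a + (-1)·b = -44;  (-1)·a + 5·b = 10.
(Σt·t = 37, Σt = -1, Σ1 = 5, Σt·s = -44, Σs = 10.)
Determinant 37·5 − (-1)² = 184.
a = ((-44)·5 − (-1)·10)/184 = -105/92; b = (37·10 − (-1)·(-44))/184 = 163/92.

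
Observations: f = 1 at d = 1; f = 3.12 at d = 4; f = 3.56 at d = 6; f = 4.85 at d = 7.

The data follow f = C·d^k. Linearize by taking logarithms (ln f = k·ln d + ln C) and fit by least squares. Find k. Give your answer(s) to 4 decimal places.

k = 0.7721

Let Y = ln f. Fitting Y = k·ln d + ln C by least squares:
AᵀA = [[8.9188, 5.1240]; [5.1240, 4]], rhs = [6.9250, 3.9866]ᵀ  (here Σln d = 5.1240, Σ(ln d)² = 8.9188, Σln f = 3.9866, Σln d·ln f = 6.9250).
Slope k = (n·Σln d·ln f − Σln d·Σln f)/(n·Σ(ln d)² − (Σln d)²) = (4·6.9250 − 5.1240·3.9866)/9.4201 = 0.77208; ln C = (Σln f − k·Σln d)/n = 0.00762.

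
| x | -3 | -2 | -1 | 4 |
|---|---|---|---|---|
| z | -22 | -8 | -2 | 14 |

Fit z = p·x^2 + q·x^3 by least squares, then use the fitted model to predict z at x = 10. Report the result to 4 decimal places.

The normal system AᵀA·[p, q]ᵀ = Aᵀz is [[354, 748]; [748, 4890]]·[p, q]ᵀ = [-8, 1556]ᵀ.
Δ = 354·4890 − 748² = 1171556.
p = ((-8)·4890 − 748·1556)/1171556 = -300752/292889; q = (354·1556 − 748·(-8))/1171556 = 139202/292889.
At x = 10: ẑ = (-300752/292889)·(100) + (139202/292889)·(1000) = 109126800/292889.

ẑ = 372.5876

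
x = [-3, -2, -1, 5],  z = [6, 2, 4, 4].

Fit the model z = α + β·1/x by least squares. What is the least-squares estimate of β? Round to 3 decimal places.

β = 0.454

The normal system AᵀA·[α, β]ᵀ = Aᵀz is [[4, -49/30]; [-49/30, 1261/900]]·[α, β]ᵀ = [16, -31/5]ᵀ.
Δ = 4·(1261/900) − (-49/30)² = 881/300.
α = (16·(1261/900) − (-49/30)·(-31/5))/(881/300) = 11062/2643; β = (4·(-31/5) − (-49/30)·16)/(881/300) = 400/881.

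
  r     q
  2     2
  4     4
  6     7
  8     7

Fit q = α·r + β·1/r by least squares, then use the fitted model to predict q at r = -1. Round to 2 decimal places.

q̂ = -1.45

With design matrix X, XᵀX = [[120, 4]; [4, 205/576]] and Xᵀq = [118, 97/24]ᵀ.
Δ = 120·(205/576) − 4² = 641/24.
α = (118·(205/576) − 4·(97/24))/(641/24) = 7439/7692; β = (120·(97/24) − 4·118)/(641/24) = 312/641.
At r = -1: q̂ = (7439/7692)·(-1) + (312/641)·(-1) = -11183/7692.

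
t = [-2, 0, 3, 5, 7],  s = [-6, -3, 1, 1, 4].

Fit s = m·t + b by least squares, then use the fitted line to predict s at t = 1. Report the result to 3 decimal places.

ŝ = -2.278

Forming XᵀX = [[87, 13]; [13, 5]] and Xᵀs = [48, -3]ᵀ gives XᵀX·[m, b]ᵀ = Xᵀs.
Δ = 87·5 − 13² = 266.
m = (48·5 − 13·(-3))/266 = 279/266; b = (87·(-3) − 13·48)/266 = -885/266.
At t = 1: ŝ = (279/266)·(1) + (-885/266)·(1) = -303/133.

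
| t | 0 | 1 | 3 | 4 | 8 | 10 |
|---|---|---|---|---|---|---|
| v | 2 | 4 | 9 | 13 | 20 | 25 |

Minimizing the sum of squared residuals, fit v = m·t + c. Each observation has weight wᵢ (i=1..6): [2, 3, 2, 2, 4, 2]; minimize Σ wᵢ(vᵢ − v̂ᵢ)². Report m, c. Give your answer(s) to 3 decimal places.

Setting ∂/∂m … = 0 gives: 509·m + 69·c = 1310;  69·m + 15·c = 190.
Δ = 509·15 − 69² = 2874.
m = (1310·15 − 69·190)/2874 = 1090/479; c = (509·190 − 69·1310)/2874 = 3160/1437.

m = 2.276, c = 2.199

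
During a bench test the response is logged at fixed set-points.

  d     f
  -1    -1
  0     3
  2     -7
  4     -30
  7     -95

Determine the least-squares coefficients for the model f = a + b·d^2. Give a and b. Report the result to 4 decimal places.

a = 1.6364, b = -1.9740

AᵀA·[a, b]ᵀ = Aᵀf reads: 5·a + 70·b = -130;  70·a + 2674·b = -5164.
(Σ1 = 5, Σd^2 = 70, Σd^2·d^2 = 2674, Σf = -130, Σd^2·f = -5164.)
Eliminating b: 2674·(row 1) − 70·(row 2) gives 8470·a = 2674·(-130) − 70·(-5164) = 13860, so a = 18/11.
Then b = ((-5164) − 70·(18/11))/2674 = -152/77.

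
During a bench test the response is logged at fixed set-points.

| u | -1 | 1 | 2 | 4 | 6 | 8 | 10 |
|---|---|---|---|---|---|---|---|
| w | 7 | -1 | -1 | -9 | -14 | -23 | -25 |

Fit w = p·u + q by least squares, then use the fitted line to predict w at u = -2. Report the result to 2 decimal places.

The normal equations are: 222·p + 30·q = -564;  30·p + 7·q = -66.
Eliminating q: 7·(row 1) − 30·(row 2) gives 654·p = 7·(-564) − 30·(-66) = -1968, so p = -328/109.
Then q = ((-66) − 30·(-328/109))/7 = 378/109.
At u = -2: ŵ = (-328/109)·(-2) + (378/109)·(1) = 1034/109.

ŵ = 9.49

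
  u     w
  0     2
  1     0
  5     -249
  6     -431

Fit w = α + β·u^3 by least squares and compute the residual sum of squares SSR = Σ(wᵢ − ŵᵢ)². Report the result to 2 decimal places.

Forming MᵀM = [[4, 342]; [342, 62282]] and Mᵀw = [-678, -124221]ᵀ gives MᵀM·[α, β]ᵀ = Mᵀw.
Δ = 4·62282 − 342² = 132164.
α = ((-678)·62282 − 342·(-124221))/132164 = 6747/3478; β = (4·(-124221) − 342·(-678))/132164 = -66252/33041.
Residuals: 209/3478, 4311/66082, -19611/66082, 11329/66082; SSR = 4141/33041.

SSR = 0.13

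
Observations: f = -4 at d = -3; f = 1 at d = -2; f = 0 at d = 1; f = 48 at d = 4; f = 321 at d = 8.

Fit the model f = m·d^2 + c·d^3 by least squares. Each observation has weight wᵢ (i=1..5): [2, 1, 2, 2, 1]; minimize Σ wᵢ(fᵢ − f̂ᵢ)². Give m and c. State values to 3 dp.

m = 1.031, c = 0.498

The normal system AᵀWA·[m, c]ᵀ = AᵀWf is [[4788, 34300]; [34300, 271860]]·[m, c]ᵀ = [22012, 170704]ᵀ.
det = 4788·271860 − 34300² = 125175680.
m = (22012·271860 − 34300·170704)/125175680 = 1612939/1564696; c = (4788·170704 − 34300·22012)/125175680 = 556421/1117640.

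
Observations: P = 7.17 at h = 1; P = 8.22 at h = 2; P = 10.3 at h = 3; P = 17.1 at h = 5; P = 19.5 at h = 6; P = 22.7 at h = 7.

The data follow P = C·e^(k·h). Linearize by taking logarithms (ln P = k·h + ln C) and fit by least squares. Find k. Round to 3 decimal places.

Let Y = ln P. Fitting Y = k·h + ln C by least squares:
Σh = 24.0000, Σ(h)² = 124.0000, Σln P = 15.3405, Σh·ln P = 67.0539.
Equations: 124.0000·k + 24.0000·ln C = 67.0539;  24.0000·k + 6·ln C = 15.3405.
Δ = 124.0000·6 − (24.0000)² = 168.0000; k = (67.0539·6 − 24.0000·15.3405)/168.0000 = 0.20329, ln C = (124.0000·15.3405 − 24.0000·67.0539)/168.0000 = 1.74360.

k = 0.203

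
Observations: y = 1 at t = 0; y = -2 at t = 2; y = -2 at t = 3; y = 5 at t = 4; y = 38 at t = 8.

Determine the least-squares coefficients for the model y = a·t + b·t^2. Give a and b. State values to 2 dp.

MᵀM·[a, b]ᵀ = Mᵀy reads: 93·a + 611·b = 314;  611·a + 4449·b = 2486.
det = 93·4449 − 611² = 40436.
a = (314·4449 − 611·2486)/40436 = -30490/10109; b = (93·2486 − 611·314)/40436 = 9836/10109.

a = -3.02, b = 0.97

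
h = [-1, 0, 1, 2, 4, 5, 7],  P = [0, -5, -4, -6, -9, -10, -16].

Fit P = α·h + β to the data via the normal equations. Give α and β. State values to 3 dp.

Compute the Gram sums: Σh·h = 96, Σh = 18, Σ1 = 7.
And Σh·P = -214, ΣP = -50.
So XᵀX·[α, β]ᵀ = XᵀP: [[96, 18]; [18, 7]]·[α, β]ᵀ = [-214, -50]ᵀ.
Determinant 96·7 − 18² = 348.
α = ((-214)·7 − 18·(-50))/348 = -299/174; β = (96·(-50) − 18·(-214))/348 = -79/29.

α = -1.718, β = -2.724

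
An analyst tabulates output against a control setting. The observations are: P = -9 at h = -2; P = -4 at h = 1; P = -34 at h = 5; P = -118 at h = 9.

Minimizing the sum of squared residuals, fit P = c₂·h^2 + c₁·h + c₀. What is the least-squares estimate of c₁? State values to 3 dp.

From the data, Σh^2·h^2 = 7203, Σh^2·h = 847, Σh^2 = 111, Σh·h = 111, Σh = 13, Σ1 = 4.
For XᵀP: Σh^2·P = -10448, Σh·P = -1218, ΣP = -165.
Solving the 3×3 system (Gaussian elimination) gives c₂ = -7201/4700, c₁ = 21619/23500, c₀ = -20249/11750.

c₁ = 0.920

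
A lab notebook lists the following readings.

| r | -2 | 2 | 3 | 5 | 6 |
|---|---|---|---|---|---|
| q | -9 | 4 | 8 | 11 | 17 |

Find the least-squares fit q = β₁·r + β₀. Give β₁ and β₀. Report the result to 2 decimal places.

β₁ = 3.10, β₀ = -2.47

Forming AᵀA = [[78, 14]; [14, 5]] and Aᵀq = [207, 31]ᵀ gives AᵀA·[β₁, β₀]ᵀ = Aᵀq.
Δ = 78·5 − 14² = 194.
β₁ = (207·5 − 14·31)/194 = 601/194; β₀ = (78·31 − 14·207)/194 = -240/97.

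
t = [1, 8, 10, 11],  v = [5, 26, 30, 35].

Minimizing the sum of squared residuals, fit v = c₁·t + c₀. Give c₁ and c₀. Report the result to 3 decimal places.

Compute the Gram sums: Σt·t = 286, Σt = 30, Σ1 = 4.
Right-hand side: Σt·v = 898, Σv = 96.
Determinant 286·4 − 30² = 244.
c₁ = (898·4 − 30·96)/244 = 178/61; c₀ = (286·96 − 30·898)/244 = 129/61.

c₁ = 2.918, c₀ = 2.115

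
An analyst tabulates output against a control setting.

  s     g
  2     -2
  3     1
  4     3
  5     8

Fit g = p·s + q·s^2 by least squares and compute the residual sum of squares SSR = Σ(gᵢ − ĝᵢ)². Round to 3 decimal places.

SSR = 1.111

Setting ∂/∂p … = 0 gives: 54·p + 224·q = 51;  224·p + 978·q = 249.
(Σs·s = 54, Σs·s^2 = 224, Σs^2·s^2 = 978, Σs·g = 51, Σs^2·g = 249.)
Determinant 54·978 − 224² = 2636.
p = (51·978 − 224·249)/2636 = -2949/1318; q = (54·249 − 224·51)/2636 = 1011/1318.
Residuals: -391/659, 533/659, -213/659, 7/659; SSR = 732/659.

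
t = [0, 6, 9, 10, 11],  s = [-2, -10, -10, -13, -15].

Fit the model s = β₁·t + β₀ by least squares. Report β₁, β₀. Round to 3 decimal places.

β₁ = -1.079, β₀ = -2.234

The normal equations are: 338·β₁ + 36·β₀ = -445;  36·β₁ + 5·β₀ = -50.
(Σt·t = 338, Σt = 36, Σ1 = 5, Σt·s = -445, Σs = -50.)
Eliminating β₀: 5·(row 1) − 36·(row 2) gives 394·β₁ = 5·(-445) − 36·(-50) = -425, so β₁ = -425/394.
Then β₀ = ((-50) − 36·(-425/394))/5 = -440/197.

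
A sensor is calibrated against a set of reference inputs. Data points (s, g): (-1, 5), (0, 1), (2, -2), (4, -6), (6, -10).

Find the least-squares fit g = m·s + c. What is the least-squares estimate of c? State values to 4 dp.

c = 2.0671

Compute the Gram sums: Σs·s = 57, Σs = 11, Σ1 = 5.
Moment sums: Σs·g = -93, Σg = -12.
MᵀM·[m, c]ᵀ = Mᵀg becomes [[57, 11]; [11, 5]]·[m, c]ᵀ = [-93, -12]ᵀ.
Eliminating c: 5·(row 1) − 11·(row 2) gives 164·m = 5·(-93) − 11·(-12) = -333, so m = -333/164.
Then c = ((-12) − 11·(-333/164))/5 = 339/164.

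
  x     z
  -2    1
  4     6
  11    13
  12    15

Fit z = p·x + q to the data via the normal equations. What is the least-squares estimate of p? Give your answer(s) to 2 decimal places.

The normal system AᵀA·[p, q]ᵀ = Aᵀz is [[285, 25]; [25, 4]]·[p, q]ᵀ = [345, 35]ᵀ.
Δ = 285·4 − 25² = 515.
p = (345·4 − 25·35)/515 = 101/103; q = (285·35 − 25·345)/515 = 270/103.

p = 0.98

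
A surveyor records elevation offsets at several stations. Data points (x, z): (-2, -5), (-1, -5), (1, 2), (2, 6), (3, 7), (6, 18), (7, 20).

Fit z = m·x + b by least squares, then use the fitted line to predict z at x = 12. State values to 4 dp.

With design matrix A, AᵀA = [[104, 16]; [16, 7]] and Aᵀz = [298, 43]ᵀ.
det = 104·7 − 16² = 472.
m = (298·7 − 16·43)/472 = 699/236; b = (104·43 − 16·298)/472 = -37/59.
At x = 12: ẑ = (699/236)·(12) + (-37/59)·(1) = 2060/59.

ẑ = 34.9153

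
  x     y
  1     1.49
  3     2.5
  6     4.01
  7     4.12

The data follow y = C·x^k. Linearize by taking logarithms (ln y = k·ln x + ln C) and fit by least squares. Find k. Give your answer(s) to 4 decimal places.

Taking logs, ln y = k·ln x + ln C, so regress ln y on ln x.
AᵀA = [[8.2039, 4.8363]; [4.8363, 4]], rhs = [6.2502, 4.1197]ᵀ  (here Σln x = 4.8363, Σ(ln x)² = 8.2039, Σln y = 4.1197, Σln x·ln y = 6.2502).
Solving (det = 9.4260): k = 0.53856, ln C = 0.37877.

k = 0.5386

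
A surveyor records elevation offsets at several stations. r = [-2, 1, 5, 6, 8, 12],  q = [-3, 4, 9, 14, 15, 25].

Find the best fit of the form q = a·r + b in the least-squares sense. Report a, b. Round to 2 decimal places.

a = 1.93, b = 1.03

Setting ∂/∂a … = 0 gives: 274·a + 30·b = 559;  30·a + 6·b = 64.
(Σr·r = 274, Σr = 30, Σ1 = 6, Σr·q = 559, Σq = 64.)
Eliminating b: 6·(row 1) − 30·(row 2) gives 744·a = 6·559 − 30·64 = 1434, so a = 239/124.
Then b = (64 − 30·(239/124))/6 = 383/372.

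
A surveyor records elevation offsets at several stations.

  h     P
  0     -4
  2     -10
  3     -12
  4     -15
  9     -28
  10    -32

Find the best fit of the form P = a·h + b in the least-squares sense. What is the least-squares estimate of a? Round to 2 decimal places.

a = -2.73

Forming AᵀA = [[210, 28]; [28, 6]] and AᵀP = [-688, -101]ᵀ gives AᵀA·[a, b]ᵀ = AᵀP.
Δ = 210·6 − 28² = 476.
a = ((-688)·6 − 28·(-101))/476 = -325/119; b = (210·(-101) − 28·(-688))/476 = -139/34.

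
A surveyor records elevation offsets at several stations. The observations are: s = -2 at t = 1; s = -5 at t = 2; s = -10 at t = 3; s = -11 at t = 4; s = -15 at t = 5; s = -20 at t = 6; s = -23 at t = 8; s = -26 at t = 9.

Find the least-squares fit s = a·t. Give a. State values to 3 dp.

a = -2.962

Sums needed: Σt·t = 236.
Moment sums: Σt·s = -699.
So AᵀA·[a]ᵀ = Aᵀs: [[236]]·[a]ᵀ = [-699]ᵀ.
a = (-699)/236 = -2.96186.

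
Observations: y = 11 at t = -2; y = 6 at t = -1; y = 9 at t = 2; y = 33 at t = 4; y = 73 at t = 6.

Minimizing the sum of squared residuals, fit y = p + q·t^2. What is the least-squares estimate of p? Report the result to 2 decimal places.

With design matrix M, MᵀM = [[5, 61]; [61, 1585]] and Mᵀy = [132, 3242]ᵀ.
Determinant 5·1585 − 61² = 4204.
p = (132·1585 − 61·3242)/4204 = 5729/2102; q = (5·3242 − 61·132)/4204 = 4079/2102.

p = 2.73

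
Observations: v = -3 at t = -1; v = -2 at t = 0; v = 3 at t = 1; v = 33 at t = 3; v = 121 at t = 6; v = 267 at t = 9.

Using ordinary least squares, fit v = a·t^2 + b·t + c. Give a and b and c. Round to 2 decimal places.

From the data, Σt^2·t^2 = 7940, Σt^2·t = 972, Σt^2 = 128, Σt·t = 128, Σt = 18, Σ1 = 6.
Moment sums: Σt^2·v = 26280, Σt·v = 3234, Σv = 419.
So XᵀX·[a, b, c]ᵀ = Xᵀv: [[7940, 972, 128]; [972, 128, 18]; [128, 18, 6]]·[a, b, c]ᵀ = [26280, 3234, 419]ᵀ.
Inverting the 3×3 Gram matrix, [a, b, c]ᵀ = [90587/29810, 76611/29810, -40312/14905]ᵀ.

a = 3.04, b = 2.57, c = -2.70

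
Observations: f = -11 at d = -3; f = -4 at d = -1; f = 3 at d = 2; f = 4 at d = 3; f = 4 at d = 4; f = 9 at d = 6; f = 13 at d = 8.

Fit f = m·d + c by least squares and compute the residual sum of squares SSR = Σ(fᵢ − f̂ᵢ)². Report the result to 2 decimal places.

With design matrix X, XᵀX = [[139, 19]; [19, 7]] and Xᵀf = [229, 18]ᵀ.
Eliminating c: 7·(row 1) − 19·(row 2) gives 612·m = 7·229 − 19·18 = 1261, so m = 1261/612.
Then c = (18 − 19·(1261/612))/7 = -1849/612.
Residuals: -275/153, 331/306, 1163/612, 257/306, -83/68, -209/612, -283/612; SSR = 6449/612.

SSR = 10.54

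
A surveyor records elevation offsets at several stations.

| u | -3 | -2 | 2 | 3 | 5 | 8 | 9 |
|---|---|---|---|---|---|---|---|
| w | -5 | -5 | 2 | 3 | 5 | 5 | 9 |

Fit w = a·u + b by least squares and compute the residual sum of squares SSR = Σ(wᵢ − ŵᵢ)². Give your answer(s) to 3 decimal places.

SSR = 11.495

XᵀX·[a, b]ᵀ = Xᵀw reads: 196·a + 22·b = 184;  22·a + 7·b = 14.
(Σu·u = 196, Σu = 22, Σ1 = 7, Σu·w = 184, Σw = 14.)
det = 196·7 − 22² = 888.
a = (184·7 − 22·14)/888 = 245/222; b = (196·14 − 22·184)/888 = -163/111.
Residuals: -49/222, -49/37, 140/111, 257/222, 211/222, -262/111, 119/222; SSR = 1276/111.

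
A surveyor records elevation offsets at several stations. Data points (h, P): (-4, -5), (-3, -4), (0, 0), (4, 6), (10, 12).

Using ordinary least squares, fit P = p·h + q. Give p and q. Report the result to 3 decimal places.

The normal system MᵀM·[p, q]ᵀ = MᵀP is [[141, 7]; [7, 5]]·[p, q]ᵀ = [176, 9]ᵀ.
det = 141·5 − 7² = 656.
p = (176·5 − 7·9)/656 = 817/656; q = (141·9 − 7·176)/656 = 37/656.

p = 1.245, q = 0.056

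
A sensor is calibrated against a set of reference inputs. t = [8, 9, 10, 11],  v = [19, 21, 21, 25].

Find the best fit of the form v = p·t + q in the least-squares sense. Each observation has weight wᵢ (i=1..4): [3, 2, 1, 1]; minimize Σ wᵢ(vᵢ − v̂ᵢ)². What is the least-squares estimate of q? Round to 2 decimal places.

q = 4.96

Normal-equation sums: Σwᵢ·t·t = 575, Σwᵢ·t = 63, Σwᵢ·1 = 7.
For MᵀWv: Σwᵢ·t·v = 1319, Σwᵢ·v = 145.
So MᵀWM·[p, q]ᵀ = MᵀWv: [[575, 63]; [63, 7]]·[p, q]ᵀ = [1319, 145]ᵀ.
Eliminating q: 7·(row 1) − 63·(row 2) gives 56·p = 7·1319 − 63·145 = 98, so p = 7/4.
Then q = (145 − 63·(7/4))/7 = 139/28.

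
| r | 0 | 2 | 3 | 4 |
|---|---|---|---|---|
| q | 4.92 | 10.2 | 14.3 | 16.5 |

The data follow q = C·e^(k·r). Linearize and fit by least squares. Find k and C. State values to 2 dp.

Linearized form: ln q = k·r + ln C. From the 4 transformed points,
Σr = 9.0000, Σ(r)² = 29.0000, Σln q = 9.3793, Σr·ln q = 23.8390.
Equations: 29.0000·k + 9.0000·ln C = 23.8390;  9.0000·k + 4·ln C = 9.3793.
Solving (det = 35.0000): k = 0.31263, ln C = 1.64141, so C = exp(1.64141) = 5.16242.

k = 0.31, C = 5.16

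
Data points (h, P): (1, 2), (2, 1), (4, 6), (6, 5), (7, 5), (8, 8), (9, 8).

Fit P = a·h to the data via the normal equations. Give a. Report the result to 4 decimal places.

a = 0.9124

The normal system MᵀM·[a]ᵀ = MᵀP is [[251]]·[a]ᵀ = [229]ᵀ.
a = 229/251 = 0.912351.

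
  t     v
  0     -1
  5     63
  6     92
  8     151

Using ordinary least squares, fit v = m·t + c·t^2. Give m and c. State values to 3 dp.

m = 2.989, c = 1.995

Entries of AᵀA: Σt·t = 125, Σt·t^2 = 853, Σt^2·t^2 = 6017.
Right-hand side: Σt·v = 2075, Σt^2·v = 14551.
Normal equations: [[125, 853]; [853, 6017]]·[m, c]ᵀ = [2075, 14551]ᵀ.
Eliminating c: 6017·(row 1) − 853·(row 2) gives 24516·m = 6017·2075 − 853·14551 = 73272, so m = 6106/2043.
Then c = (14551 − 853·(6106/2043))/6017 = 4075/2043.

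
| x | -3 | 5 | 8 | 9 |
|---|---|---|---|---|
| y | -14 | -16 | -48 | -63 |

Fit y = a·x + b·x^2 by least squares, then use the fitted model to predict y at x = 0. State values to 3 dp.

Compute the Gram sums: Σx·x = 179, Σx·x^2 = 1339, Σx^2·x^2 = 11363.
And Σx·y = -989, Σx^2·y = -8701.
Δ = 179·11363 − 1339² = 241056.
a = ((-989)·11363 − 1339·(-8701))/241056 = 5731/3348; b = (179·(-8701) − 1339·(-989))/241056 = -3239/3348.
At x = 0: ŷ = (5731/3348)·(0) + (-3239/3348)·(0) = 0.

ŷ = 0.000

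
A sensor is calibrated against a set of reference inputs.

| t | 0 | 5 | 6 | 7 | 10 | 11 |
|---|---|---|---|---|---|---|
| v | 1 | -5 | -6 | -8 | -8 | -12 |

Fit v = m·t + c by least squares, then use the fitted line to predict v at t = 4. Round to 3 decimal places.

v̂ = -3.688

Forming AᵀA = [[331, 39]; [39, 6]] and Aᵀv = [-329, -38]ᵀ gives AᵀA·[m, c]ᵀ = Aᵀv.
Eliminating c: 6·(row 1) − 39·(row 2) gives 465·m = 6·(-329) − 39·(-38) = -492, so m = -164/155.
Then c = ((-38) − 39·(-164/155))/6 = 253/465.
At t = 4: v̂ = (-164/155)·(4) + (253/465)·(1) = -343/93.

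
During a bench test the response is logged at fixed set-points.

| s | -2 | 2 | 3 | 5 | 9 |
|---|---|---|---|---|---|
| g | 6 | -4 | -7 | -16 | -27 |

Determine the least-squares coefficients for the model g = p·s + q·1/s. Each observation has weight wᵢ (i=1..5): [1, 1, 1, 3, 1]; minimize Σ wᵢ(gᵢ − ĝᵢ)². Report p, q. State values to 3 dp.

p = -3.140, q = 2.757

Normal-equation sums: Σwᵢ·s·s = 173, Σwᵢ·s·1/s = 7, Σwᵢ·1/s·1/s = 3011/4050.
Right-hand side: Σwᵢ·s·g = -524, Σwᵢ·1/s·g = -299/15.
XᵀWX·[p, q]ᵀ = XᵀWg becomes [[173, 7]; [7, 3011/4050]]·[p, q]ᵀ = [-524, -299/15]ᵀ.
Determinant 173·(3011/4050) − 7² = 322453/4050.
p = ((-524)·(3011/4050) − 7·(-299/15))/(322453/4050) = -1012654/322453; q = (173·(-299/15) − 7·(-524))/(322453/4050) = 889110/322453.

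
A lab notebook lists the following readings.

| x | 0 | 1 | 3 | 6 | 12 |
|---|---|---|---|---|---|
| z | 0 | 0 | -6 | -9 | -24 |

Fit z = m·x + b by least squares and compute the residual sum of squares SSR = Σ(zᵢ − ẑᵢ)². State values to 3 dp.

SSR = 7.957

From the data, Σx·x = 190, Σx = 22, Σ1 = 5.
For Aᵀz: Σx·z = -360, Σz = -39.
AᵀA·[m, b]ᵀ = Aᵀz becomes [[190, 22]; [22, 5]]·[m, b]ᵀ = [-360, -39]ᵀ.
Δ = 190·5 − 22² = 466.
m = ((-360)·5 − 22·(-39))/466 = -471/233; b = (190·(-39) − 22·(-360))/466 = 255/233.
Residuals: -255/233, 216/233, -240/233, 474/233, -195/233; SSR = 1854/233.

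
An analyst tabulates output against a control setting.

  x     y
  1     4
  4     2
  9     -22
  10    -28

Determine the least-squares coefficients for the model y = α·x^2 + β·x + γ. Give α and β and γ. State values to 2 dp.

Sums needed: Σx^2·x^2 = 16818, Σx^2·x = 1794, Σx^2 = 198, Σx·x = 198, Σx = 24, Σ1 = 4.
Right-hand side: Σx^2·y = -4546, Σx·y = -466, Σy = -44.
AᵀA·[α, β, γ]ᵀ = Aᵀy becomes [[16818, 1794, 198]; [1794, 198, 24]; [198, 24, 4]]·[α, β, γ]ᵀ = [-4546, -466, -44]ᵀ.
Row-reducing yields α = -910/1947, β = 2929/1947, γ = 2018/649.

α = -0.47, β = 1.50, γ = 3.11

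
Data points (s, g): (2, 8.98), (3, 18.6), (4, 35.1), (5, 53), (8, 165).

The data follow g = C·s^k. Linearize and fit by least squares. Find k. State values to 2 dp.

Taking logs, ln g = k·ln s + ln C, so regress ln g on ln s.
Σln s = 6.8669, Σ(ln s)² = 10.5236, Σln g = 17.7526, Σln s·ln g = 26.6730.
Equations: 10.5236·k + 6.8669·ln C = 26.6730;  6.8669·k + 5·ln C = 17.7526.
Solving (det = 5.4631): k = 2.09757, ln C = 0.66974.

k = 2.10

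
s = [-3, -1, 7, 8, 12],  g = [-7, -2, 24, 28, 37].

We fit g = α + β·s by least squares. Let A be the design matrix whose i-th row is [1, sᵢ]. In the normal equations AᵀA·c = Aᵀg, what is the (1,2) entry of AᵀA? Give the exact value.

23

Row 1 ↔ basis 1, column 2 ↔ basis s, so (AᵀA)_{1,2} = Σᵢ s = (1)·(-3) + (1)·(-1) + (1)·(7) + (1)·(8) + (1)·(12) = 23.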